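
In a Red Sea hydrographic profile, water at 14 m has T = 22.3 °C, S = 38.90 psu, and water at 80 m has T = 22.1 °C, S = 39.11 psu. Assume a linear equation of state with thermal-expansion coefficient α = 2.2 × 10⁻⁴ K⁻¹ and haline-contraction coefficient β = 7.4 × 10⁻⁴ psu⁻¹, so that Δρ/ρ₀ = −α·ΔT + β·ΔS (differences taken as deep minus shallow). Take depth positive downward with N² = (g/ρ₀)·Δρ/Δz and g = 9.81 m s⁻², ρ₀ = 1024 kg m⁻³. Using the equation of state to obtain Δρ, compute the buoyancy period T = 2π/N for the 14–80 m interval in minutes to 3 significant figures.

19.2 min

ΔT = -0.2 K, ΔS = +0.21 psu (deep − shallow).
Δρ/ρ₀ = −αΔT + βΔS = 4.40 × 10⁻⁵ + 1.554 × 10⁻⁴ = 1.994 × 10⁻⁴, so Δρ ≈ 0.2042 kg m⁻³.
N² = (g/ρ₀)·Δρ/Δz = g·(Δρ/ρ₀)/Δz = 9.81 × 1.994 × 10⁻⁴ / 66 = 2.9638 × 10⁻⁵ s⁻².
N = √(2.9638 × 10⁻⁵) = 5.4441 × 10⁻³ rad s⁻¹ → T = 2π/N = 1.1541 × 10³ s = 19.235 min ≈ 19.2 min.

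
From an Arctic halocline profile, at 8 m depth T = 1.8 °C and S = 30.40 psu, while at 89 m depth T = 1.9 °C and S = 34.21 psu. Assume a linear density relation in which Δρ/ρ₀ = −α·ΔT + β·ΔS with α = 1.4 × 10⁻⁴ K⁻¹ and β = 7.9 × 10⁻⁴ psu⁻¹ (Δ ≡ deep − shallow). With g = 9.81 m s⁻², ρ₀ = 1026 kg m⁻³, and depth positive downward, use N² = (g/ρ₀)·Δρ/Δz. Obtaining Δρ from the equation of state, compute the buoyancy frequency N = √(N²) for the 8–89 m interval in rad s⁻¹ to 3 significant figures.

ΔT = +0.1 K, ΔS = +3.81 psu (deep − shallow).
Δρ/ρ₀ = −αΔT + βΔS = -1.40 × 10⁻⁵ + 3.0099 × 10⁻³ = 2.9959 × 10⁻³, so Δρ ≈ 3.074 kg m⁻³.
N² = (g/ρ₀)·Δρ/Δz = g·(Δρ/ρ₀)/Δz = 9.81 × 2.9959 × 10⁻³ / 81 = 3.6284 × 10⁻⁴ s⁻².
N = √(3.6284 × 10⁻⁴) = 0.019048 rad s⁻¹ ≈ 0.0190 rad s⁻¹.

0.0190 rad s⁻¹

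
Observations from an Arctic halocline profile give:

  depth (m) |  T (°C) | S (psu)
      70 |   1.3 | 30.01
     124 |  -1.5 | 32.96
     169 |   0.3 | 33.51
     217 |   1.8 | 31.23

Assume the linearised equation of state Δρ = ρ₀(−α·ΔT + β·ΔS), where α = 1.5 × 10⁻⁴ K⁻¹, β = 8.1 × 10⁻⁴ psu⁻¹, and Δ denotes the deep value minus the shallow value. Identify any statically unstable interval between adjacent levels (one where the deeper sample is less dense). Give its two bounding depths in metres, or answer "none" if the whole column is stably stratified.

169–217 m

Evaluate Δρ/ρ₀ = −αΔT + βΔS across each adjacent pair:
  70–124 m: −αΔT+βΔS = −(1.5 × 10⁻⁴)(-2.8)+(8.1 × 10⁻⁴)(+2.95) = 2.8 × 10⁻³ → stable
  124–169 m: −αΔT+βΔS = −(1.5 × 10⁻⁴)(+1.8)+(8.1 × 10⁻⁴)(+0.55) = 1.8 × 10⁻⁴ → stable
  169–217 m: −αΔT+βΔS = −(1.5 × 10⁻⁴)(+1.5)+(8.1 × 10⁻⁴)(-2.28) = -2.1 × 10⁻³ → UNSTABLE
The 169–217 m interval has Δρ < 0: lighter water underlies denser water.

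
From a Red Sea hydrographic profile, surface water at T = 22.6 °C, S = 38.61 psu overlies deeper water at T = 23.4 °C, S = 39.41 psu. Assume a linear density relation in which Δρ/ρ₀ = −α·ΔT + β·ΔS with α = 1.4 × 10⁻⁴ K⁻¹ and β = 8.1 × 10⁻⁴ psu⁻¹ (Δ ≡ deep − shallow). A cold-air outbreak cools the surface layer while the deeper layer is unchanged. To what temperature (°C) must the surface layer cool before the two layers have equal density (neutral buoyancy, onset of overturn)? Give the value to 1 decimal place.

18.8 °C

Neutral buoyancy requires Δρ = 0, i.e. −α(T_deep − T_surf′) + β(S_deep − S_surf) = 0.
T_surf′ = T_deep − (β/α)·ΔS = 23.4 − (8.1 × 10⁻⁴/1.4 × 10⁻⁴)·(+0.80) = 18.771 °C.
Cooling required: 22.6 − (18.771) = 3.829 °C.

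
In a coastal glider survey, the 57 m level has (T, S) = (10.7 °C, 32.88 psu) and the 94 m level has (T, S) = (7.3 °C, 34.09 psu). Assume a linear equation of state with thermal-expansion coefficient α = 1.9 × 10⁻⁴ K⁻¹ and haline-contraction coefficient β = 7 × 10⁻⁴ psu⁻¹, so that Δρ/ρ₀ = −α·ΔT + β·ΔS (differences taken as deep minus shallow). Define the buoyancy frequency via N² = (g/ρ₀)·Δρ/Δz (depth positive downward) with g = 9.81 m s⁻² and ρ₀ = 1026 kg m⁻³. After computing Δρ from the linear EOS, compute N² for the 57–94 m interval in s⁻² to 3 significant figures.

3.96 × 10⁻⁴ s⁻²

ΔT = -3.4 K, ΔS = +1.21 psu (deep − shallow).
Δρ/ρ₀ = −αΔT + βΔS = 6.46 × 10⁻⁴ + 8.47 × 10⁻⁴ = 1.493 × 10⁻³, so Δρ ≈ 1.532 kg m⁻³.
N² = (g/ρ₀)·Δρ/Δz = g·(Δρ/ρ₀)/Δz = 9.81 × 1.493 × 10⁻³ / 37 = 3.9585 × 10⁻⁴ s⁻² ≈ 3.96 × 10⁻⁴ s⁻².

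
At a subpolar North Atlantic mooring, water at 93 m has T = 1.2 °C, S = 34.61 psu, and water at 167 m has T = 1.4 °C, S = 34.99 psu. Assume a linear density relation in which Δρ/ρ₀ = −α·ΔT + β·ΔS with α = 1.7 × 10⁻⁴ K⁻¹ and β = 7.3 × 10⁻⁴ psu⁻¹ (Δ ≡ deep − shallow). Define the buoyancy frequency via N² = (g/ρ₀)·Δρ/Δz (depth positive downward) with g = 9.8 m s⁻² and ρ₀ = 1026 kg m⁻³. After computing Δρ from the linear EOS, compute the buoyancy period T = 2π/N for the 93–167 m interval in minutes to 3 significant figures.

ΔT = +0.2 K, ΔS = +0.38 psu (deep − shallow).
Δρ/ρ₀ = −αΔT + βΔS = -3.40 × 10⁻⁵ + 2.774 × 10⁻⁴ = 2.434 × 10⁻⁴, so Δρ ≈ 0.2497 kg m⁻³.
N² = (g/ρ₀)·Δρ/Δz = g·(Δρ/ρ₀)/Δz = 9.8 × 2.434 × 10⁻⁴ / 74 = 3.2234 × 10⁻⁵ s⁻².
N = √(3.2234 × 10⁻⁵) = 5.6775 × 10⁻³ rad s⁻¹ → T = 2π/N = 1.1067 × 10³ s = 18.445 min ≈ 18.4 min.

18.4 min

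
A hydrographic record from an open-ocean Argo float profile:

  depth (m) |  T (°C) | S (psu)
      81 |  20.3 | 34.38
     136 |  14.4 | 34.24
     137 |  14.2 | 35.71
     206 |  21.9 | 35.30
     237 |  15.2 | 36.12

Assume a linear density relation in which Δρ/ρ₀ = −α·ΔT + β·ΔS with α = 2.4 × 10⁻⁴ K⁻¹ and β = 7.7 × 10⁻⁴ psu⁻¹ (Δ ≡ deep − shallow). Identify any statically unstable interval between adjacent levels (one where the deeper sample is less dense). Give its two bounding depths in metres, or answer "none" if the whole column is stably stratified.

Evaluate Δρ/ρ₀ = −αΔT + βΔS across each adjacent pair:
  81–136 m: −αΔT+βΔS = −(2.4 × 10⁻⁴)(-5.9)+(7.7 × 10⁻⁴)(-0.14) = 1.3 × 10⁻³ → stable
  136–137 m: −αΔT+βΔS = −(2.4 × 10⁻⁴)(-0.2)+(7.7 × 10⁻⁴)(+1.47) = 1.2 × 10⁻³ → stable
  137–206 m: −αΔT+βΔS = −(2.4 × 10⁻⁴)(+7.7)+(7.7 × 10⁻⁴)(-0.41) = -2.2 × 10⁻³ → UNSTABLE
  206–237 m: −αΔT+βΔS = −(2.4 × 10⁻⁴)(-6.7)+(7.7 × 10⁻⁴)(+0.82) = 2.2 × 10⁻³ → stable
The 137–206 m interval has Δρ < 0: lighter water underlies denser water.

137–206 m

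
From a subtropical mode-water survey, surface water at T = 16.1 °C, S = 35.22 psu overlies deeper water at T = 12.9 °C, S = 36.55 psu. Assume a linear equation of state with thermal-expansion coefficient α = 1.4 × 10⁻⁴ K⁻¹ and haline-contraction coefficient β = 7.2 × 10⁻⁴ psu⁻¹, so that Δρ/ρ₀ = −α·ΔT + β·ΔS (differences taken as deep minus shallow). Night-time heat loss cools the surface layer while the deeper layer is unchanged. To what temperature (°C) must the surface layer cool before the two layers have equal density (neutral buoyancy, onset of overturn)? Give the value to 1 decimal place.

Neutral buoyancy requires Δρ = 0, i.e. −α(T_deep − T_surf′) + β(S_deep − S_surf) = 0.
T_surf′ = T_deep − (β/α)·ΔS = 12.9 − (7.2 × 10⁻⁴/1.4 × 10⁻⁴)·(+1.33) = 6.060 °C.
Cooling required: 16.1 − (6.060) = 10.040 °C.

6.1 °C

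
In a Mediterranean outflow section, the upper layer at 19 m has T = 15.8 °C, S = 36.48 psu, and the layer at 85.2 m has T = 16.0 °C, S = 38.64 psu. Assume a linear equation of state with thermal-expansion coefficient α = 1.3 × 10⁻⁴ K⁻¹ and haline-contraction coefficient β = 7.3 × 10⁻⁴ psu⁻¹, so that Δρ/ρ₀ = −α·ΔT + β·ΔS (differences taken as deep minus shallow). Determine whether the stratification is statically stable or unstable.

ΔT = 16.0 − 15.8 = +0.2 K and ΔS = 38.64 − 36.48 = +2.16 psu (deep − shallow).
−αΔT = -2.60 × 10⁻⁵; βΔS = 1.5768 × 10⁻³; sum Δρ/ρ₀ = 1.5508 × 10⁻³.
Δρ/ρ₀ > 0, so Δρ > 0: deeper water is denser → statically stable.

stable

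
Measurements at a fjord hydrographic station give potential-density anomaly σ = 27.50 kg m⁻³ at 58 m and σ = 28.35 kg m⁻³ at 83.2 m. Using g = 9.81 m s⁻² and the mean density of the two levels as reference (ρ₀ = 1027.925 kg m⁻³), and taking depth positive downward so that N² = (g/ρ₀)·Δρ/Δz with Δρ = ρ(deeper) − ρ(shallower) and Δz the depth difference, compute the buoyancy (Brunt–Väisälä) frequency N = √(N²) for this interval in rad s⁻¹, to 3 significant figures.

Δρ = 1028.35 − 1027.50 = 0.85 kg m⁻³ over Δz = 83.2 − 58 = 25.2 m.
N² = (9.81/1027.925) × (0.85/25.2) = 3.2190 × 10⁻⁴ s⁻².
N = √(3.2190 × 10⁻⁴) = 0.017942 rad s⁻¹ ≈ 0.0179 rad s⁻¹.
A positive N² confirms static stability across the interval.

0.0179 rad s⁻¹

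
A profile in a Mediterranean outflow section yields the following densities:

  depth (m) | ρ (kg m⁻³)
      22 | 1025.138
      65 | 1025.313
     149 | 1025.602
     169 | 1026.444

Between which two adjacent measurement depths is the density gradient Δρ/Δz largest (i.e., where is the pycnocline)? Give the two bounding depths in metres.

149–169 m

Compute the density gradient over each adjacent pair:
  22–65 m: Δρ/Δz = 0.175/43 = 4.1 × 10⁻³ kg m⁻⁴
  65–149 m: Δρ/Δz = 0.289/84 = 3.4 × 10⁻³ kg m⁻⁴
  149–169 m: Δρ/Δz = 0.842/20 = 0.042 kg m⁻⁴
The largest gradient is in the 149–169 m interval — the pycnocline.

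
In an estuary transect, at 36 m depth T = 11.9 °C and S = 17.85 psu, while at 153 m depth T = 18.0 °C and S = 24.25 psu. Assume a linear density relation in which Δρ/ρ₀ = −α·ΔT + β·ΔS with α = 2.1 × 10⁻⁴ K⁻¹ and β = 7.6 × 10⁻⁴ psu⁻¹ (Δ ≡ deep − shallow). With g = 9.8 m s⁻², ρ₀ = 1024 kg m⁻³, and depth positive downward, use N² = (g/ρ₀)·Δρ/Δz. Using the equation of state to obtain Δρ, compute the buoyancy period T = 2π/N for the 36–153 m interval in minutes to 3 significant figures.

6.04 min

ΔT = +6.1 K, ΔS = +6.40 psu (deep − shallow).
Δρ/ρ₀ = −αΔT + βΔS = -1.281 × 10⁻³ + 4.864 × 10⁻³ = 3.583 × 10⁻³, so Δρ ≈ 3.669 kg m⁻³.
N² = (g/ρ₀)·Δρ/Δz = g·(Δρ/ρ₀)/Δz = 9.8 × 3.583 × 10⁻³ / 117 = 3.0011 × 10⁻⁴ s⁻².
N = √(3.0011 × 10⁻⁴) = 0.017324 rad s⁻¹ → T = 2π/N = 362.69 s = 6.0448 min ≈ 6.04 min.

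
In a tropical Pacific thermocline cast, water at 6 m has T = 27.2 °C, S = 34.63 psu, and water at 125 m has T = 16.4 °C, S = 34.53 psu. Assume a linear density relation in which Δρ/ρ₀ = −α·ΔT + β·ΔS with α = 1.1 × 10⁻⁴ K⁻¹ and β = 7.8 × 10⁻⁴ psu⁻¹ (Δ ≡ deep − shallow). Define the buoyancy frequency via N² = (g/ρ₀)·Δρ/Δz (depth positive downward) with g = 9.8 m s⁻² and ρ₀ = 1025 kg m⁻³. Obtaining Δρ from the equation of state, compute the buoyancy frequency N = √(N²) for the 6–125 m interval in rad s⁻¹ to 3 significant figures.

ΔT = -10.8 K, ΔS = -0.10 psu (deep − shallow).
Δρ/ρ₀ = −αΔT + βΔS = 1.188 × 10⁻³ − 7.80 × 10⁻⁵ = 1.11 × 10⁻³, so Δρ ≈ 1.138 kg m⁻³.
N² = (g/ρ₀)·Δρ/Δz = g·(Δρ/ρ₀)/Δz = 9.8 × 1.11 × 10⁻³ / 119 = 9.1412 × 10⁻⁵ s⁻².
N = √(9.1412 × 10⁻⁵) = 9.5610 × 10⁻³ rad s⁻¹ ≈ 9.56 × 10⁻³ rad s⁻¹.

9.56 × 10⁻³ rad s⁻¹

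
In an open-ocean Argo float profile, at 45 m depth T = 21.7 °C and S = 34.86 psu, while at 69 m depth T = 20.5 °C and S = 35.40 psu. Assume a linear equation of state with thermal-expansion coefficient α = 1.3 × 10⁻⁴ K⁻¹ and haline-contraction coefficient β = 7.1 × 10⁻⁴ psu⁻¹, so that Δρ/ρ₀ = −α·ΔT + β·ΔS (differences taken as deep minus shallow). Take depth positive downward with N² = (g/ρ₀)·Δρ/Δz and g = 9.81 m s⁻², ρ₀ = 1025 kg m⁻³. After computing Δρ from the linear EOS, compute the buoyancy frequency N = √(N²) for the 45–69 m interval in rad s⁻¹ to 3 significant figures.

ΔT = -1.2 K, ΔS = +0.54 psu (deep − shallow).
Δρ/ρ₀ = −αΔT + βΔS = 1.56 × 10⁻⁴ + 3.834 × 10⁻⁴ = 5.394 × 10⁻⁴, so Δρ ≈ 0.5529 kg m⁻³.
N² = (g/ρ₀)·Δρ/Δz = g·(Δρ/ρ₀)/Δz = 9.81 × 5.394 × 10⁻⁴ / 24 = 2.2048 × 10⁻⁴ s⁻².
N = √(2.2048 × 10⁻⁴) = 0.014849 rad s⁻¹ ≈ 0.0148 rad s⁻¹.

0.0148 rad s⁻¹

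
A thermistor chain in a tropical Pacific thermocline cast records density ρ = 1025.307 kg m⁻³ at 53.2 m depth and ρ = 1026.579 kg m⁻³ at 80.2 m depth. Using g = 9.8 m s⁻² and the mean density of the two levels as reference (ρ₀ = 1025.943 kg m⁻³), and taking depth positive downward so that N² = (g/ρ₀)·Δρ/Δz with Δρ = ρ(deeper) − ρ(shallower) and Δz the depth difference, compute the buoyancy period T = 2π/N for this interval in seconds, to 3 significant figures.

296 s

Δρ = 1026.579 − 1025.307 = 1.272 kg m⁻³ over Δz = 80.2 − 53.2 = 27 m.
N² = (9.8/1025.943) × (1.272/27) = 4.5001 × 10⁻⁴ s⁻².
N = √(4.5001 × 10⁻⁴) = 0.021213 rad s⁻¹, so T = 2π/N = 296.20 s ≈ 296 s.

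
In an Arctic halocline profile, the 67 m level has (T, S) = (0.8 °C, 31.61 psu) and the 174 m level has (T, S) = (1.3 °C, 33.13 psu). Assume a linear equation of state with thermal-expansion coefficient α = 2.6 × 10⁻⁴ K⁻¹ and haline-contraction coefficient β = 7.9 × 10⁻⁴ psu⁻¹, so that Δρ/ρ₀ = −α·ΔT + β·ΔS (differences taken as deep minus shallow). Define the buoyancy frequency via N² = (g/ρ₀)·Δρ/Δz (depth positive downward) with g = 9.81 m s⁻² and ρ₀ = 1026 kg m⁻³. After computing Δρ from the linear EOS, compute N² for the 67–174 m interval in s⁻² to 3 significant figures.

ΔT = +0.5 K, ΔS = +1.52 psu (deep − shallow).
Δρ/ρ₀ = −αΔT + βΔS = -1.30 × 10⁻⁴ + 1.2008 × 10⁻³ = 1.0708 × 10⁻³, so Δρ ≈ 1.099 kg m⁻³.
N² = (g/ρ₀)·Δρ/Δz = g·(Δρ/ρ₀)/Δz = 9.81 × 1.0708 × 10⁻³ / 107 = 9.8173 × 10⁻⁵ s⁻² ≈ 9.82 × 10⁻⁵ s⁻².

9.82 × 10⁻⁵ s⁻²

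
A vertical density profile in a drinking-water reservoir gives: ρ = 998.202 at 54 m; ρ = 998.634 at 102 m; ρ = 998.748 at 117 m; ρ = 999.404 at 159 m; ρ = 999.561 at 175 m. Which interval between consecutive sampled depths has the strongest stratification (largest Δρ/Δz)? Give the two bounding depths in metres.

117–159 m

Compute the density gradient over each adjacent pair:
  54–102 m: Δρ/Δz = 0.432/48 = 9.0 × 10⁻³ kg m⁻⁴
  102–117 m: Δρ/Δz = 0.114/15 = 7.6 × 10⁻³ kg m⁻⁴
  117–159 m: Δρ/Δz = 0.656/42 = 0.016 kg m⁻⁴
  159–175 m: Δρ/Δz = 0.157/16 = 9.8 × 10⁻³ kg m⁻⁴
The largest gradient is in the 117–159 m interval — the pycnocline.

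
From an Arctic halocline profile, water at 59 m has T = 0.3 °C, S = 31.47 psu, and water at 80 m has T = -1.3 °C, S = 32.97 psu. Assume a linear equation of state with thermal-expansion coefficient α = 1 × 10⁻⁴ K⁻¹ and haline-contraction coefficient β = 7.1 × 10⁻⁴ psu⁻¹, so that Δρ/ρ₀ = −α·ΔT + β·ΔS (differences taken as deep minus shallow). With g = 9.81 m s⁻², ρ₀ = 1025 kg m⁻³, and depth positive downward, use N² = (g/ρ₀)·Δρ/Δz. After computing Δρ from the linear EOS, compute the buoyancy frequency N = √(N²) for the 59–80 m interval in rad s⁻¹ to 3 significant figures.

0.0239 rad s⁻¹

ΔT = -1.6 K, ΔS = +1.50 psu (deep − shallow).
Δρ/ρ₀ = −αΔT + βΔS = 1.60 × 10⁻⁴ + 1.065 × 10⁻³ = 1.225 × 10⁻³, so Δρ ≈ 1.256 kg m⁻³.
N² = (g/ρ₀)·Δρ/Δz = g·(Δρ/ρ₀)/Δz = 9.81 × 1.225 × 10⁻³ / 21 = 5.7225 × 10⁻⁴ s⁻².
N = √(5.7225 × 10⁻⁴) = 0.023922 rad s⁻¹ ≈ 0.0239 rad s⁻¹.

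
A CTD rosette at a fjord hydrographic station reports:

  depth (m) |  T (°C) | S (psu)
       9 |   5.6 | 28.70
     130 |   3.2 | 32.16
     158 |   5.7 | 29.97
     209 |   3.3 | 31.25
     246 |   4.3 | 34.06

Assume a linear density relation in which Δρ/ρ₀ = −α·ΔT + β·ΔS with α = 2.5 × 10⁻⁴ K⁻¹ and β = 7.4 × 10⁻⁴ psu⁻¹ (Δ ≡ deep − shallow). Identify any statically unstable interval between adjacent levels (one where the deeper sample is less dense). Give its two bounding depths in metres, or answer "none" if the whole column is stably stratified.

130–158 m

Evaluate Δρ/ρ₀ = −αΔT + βΔS across each adjacent pair:
  9–130 m: −αΔT+βΔS = −(2.5 × 10⁻⁴)(-2.4)+(7.4 × 10⁻⁴)(+3.46) = 3.2 × 10⁻³ → stable
  130–158 m: −αΔT+βΔS = −(2.5 × 10⁻⁴)(+2.5)+(7.4 × 10⁻⁴)(-2.19) = -2.2 × 10⁻³ → UNSTABLE
  158–209 m: −αΔT+βΔS = −(2.5 × 10⁻⁴)(-2.4)+(7.4 × 10⁻⁴)(+1.28) = 1.5 × 10⁻³ → stable
  209–246 m: −αΔT+βΔS = −(2.5 × 10⁻⁴)(+1.0)+(7.4 × 10⁻⁴)(+2.81) = 1.8 × 10⁻³ → stable
The 130–158 m interval has Δρ < 0: lighter water underlies denser water.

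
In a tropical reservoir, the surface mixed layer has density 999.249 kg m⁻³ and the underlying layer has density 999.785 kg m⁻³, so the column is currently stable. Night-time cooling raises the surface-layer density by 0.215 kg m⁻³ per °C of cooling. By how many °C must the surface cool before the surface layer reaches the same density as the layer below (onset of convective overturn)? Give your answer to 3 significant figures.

Density deficit of the surface layer: 999.785 − 999.249 = 0.536 kg m⁻³.
Required change = 0.536 / 0.215 = 2.49 °C.

2.49 °C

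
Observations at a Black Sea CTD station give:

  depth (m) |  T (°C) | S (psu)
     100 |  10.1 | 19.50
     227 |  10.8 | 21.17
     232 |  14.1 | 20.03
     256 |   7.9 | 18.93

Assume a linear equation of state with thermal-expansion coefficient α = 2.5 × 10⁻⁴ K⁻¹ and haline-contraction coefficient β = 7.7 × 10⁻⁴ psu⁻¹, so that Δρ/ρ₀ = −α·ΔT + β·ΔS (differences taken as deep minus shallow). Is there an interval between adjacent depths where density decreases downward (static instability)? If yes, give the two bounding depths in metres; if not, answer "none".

Evaluate Δρ/ρ₀ = −αΔT + βΔS across each adjacent pair:
  100–227 m: −αΔT+βΔS = −(2.5 × 10⁻⁴)(+0.7)+(7.7 × 10⁻⁴)(+1.67) = 1.1 × 10⁻³ → stable
  227–232 m: −αΔT+βΔS = −(2.5 × 10⁻⁴)(+3.3)+(7.7 × 10⁻⁴)(-1.14) = -1.7 × 10⁻³ → UNSTABLE
  232–256 m: −αΔT+βΔS = −(2.5 × 10⁻⁴)(-6.2)+(7.7 × 10⁻⁴)(-1.10) = 7.0 × 10⁻⁴ → stable
The 227–232 m interval has Δρ < 0: lighter water underlies denser water.

227–232 m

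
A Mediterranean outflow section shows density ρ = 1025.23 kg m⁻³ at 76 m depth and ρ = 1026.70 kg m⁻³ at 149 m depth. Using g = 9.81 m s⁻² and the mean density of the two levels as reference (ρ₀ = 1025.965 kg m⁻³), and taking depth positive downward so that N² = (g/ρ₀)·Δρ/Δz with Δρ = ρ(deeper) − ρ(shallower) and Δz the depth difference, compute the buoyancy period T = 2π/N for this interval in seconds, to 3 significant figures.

453 s

Δρ = 1026.70 − 1025.23 = 1.47 kg m⁻³ over Δz = 149 − 76 = 73 m.
N² = (9.81/1025.965) × (1.47/73) = 1.9254 × 10⁻⁴ s⁻².
N = √(1.9254 × 10⁻⁴) = 0.013876 rad s⁻¹, so T = 2π/N = 452.81 s ≈ 453 s.
N² > 0, so the interval is statically stable.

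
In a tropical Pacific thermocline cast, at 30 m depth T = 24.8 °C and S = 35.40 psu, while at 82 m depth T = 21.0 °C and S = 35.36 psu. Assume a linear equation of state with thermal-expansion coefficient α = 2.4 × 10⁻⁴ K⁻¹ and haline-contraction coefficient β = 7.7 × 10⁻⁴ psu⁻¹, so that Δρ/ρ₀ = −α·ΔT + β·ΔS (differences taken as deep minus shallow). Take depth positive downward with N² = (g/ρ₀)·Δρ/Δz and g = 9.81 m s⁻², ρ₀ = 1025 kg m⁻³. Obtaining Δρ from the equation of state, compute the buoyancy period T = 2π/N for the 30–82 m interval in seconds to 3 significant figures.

487 s

ΔT = -3.8 K, ΔS = -0.04 psu (deep − shallow).
Δρ/ρ₀ = −αΔT + βΔS = 9.12 × 10⁻⁴ − 3.08 × 10⁻⁵ = 8.812 × 10⁻⁴, so Δρ ≈ 0.9032 kg m⁻³.
N² = (g/ρ₀)·Δρ/Δz = g·(Δρ/ρ₀)/Δz = 9.81 × 8.812 × 10⁻⁴ / 52 = 1.6624 × 10⁻⁴ s⁻².
N = √(1.6624 × 10⁻⁴) = 0.012893 rad s⁻¹ → T = 2π/N = 487.33 s ≈ 487 s.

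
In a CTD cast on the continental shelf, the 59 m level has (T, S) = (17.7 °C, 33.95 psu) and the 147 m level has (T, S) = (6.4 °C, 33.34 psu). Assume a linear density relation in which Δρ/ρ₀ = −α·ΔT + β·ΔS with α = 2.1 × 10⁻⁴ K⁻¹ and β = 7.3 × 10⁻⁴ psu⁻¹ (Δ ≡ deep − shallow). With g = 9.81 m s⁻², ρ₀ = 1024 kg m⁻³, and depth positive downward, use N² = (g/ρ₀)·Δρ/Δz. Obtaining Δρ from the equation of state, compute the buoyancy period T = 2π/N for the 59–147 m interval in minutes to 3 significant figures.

ΔT = -11.3 K, ΔS = -0.61 psu (deep − shallow).
Δρ/ρ₀ = −αΔT + βΔS = 2.373 × 10⁻³ − 4.453 × 10⁻⁴ = 1.9277 × 10⁻³, so Δρ ≈ 1.974 kg m⁻³.
N² = (g/ρ₀)·Δρ/Δz = g·(Δρ/ρ₀)/Δz = 9.81 × 1.9277 × 10⁻³ / 88 = 2.1489 × 10⁻⁴ s⁻².
N = √(2.1489 × 10⁻⁴) = 0.014659 rad s⁻¹ → T = 2π/N = 428.62 s = 7.1437 min ≈ 7.14 min.

7.14 min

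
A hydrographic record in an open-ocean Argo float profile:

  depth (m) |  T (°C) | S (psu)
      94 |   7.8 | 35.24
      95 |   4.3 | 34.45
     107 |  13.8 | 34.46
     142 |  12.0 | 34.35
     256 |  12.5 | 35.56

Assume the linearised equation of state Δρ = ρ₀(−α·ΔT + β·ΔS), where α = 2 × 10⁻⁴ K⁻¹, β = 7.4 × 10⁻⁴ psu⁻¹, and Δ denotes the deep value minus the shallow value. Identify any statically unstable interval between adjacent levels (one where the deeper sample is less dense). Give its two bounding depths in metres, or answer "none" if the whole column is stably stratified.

95–107 m

Evaluate Δρ/ρ₀ = −αΔT + βΔS across each adjacent pair:
  94–95 m: −αΔT+βΔS = −(2 × 10⁻⁴)(-3.5)+(7.4 × 10⁻⁴)(-0.79) = 1.2 × 10⁻⁴ → stable
  95–107 m: −αΔT+βΔS = −(2 × 10⁻⁴)(+9.5)+(7.4 × 10⁻⁴)(+0.01) = -1.9 × 10⁻³ → UNSTABLE
  107–142 m: −αΔT+βΔS = −(2 × 10⁻⁴)(-1.8)+(7.4 × 10⁻⁴)(-0.11) = 2.8 × 10⁻⁴ → stable
  142–256 m: −αΔT+βΔS = −(2 × 10⁻⁴)(+0.5)+(7.4 × 10⁻⁴)(+1.21) = 8.0 × 10⁻⁴ → stable
The 95–107 m interval has Δρ < 0: lighter water underlies denser water.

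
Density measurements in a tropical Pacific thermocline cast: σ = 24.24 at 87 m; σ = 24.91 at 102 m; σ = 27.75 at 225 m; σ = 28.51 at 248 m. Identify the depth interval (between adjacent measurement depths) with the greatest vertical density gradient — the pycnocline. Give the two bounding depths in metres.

Compute the density gradient over each adjacent pair:
  87–102 m: Δρ/Δz = 0.67/15 = 0.045 kg m⁻⁴
  102–225 m: Δρ/Δz = 2.84/123 = 0.023 kg m⁻⁴
  225–248 m: Δρ/Δz = 0.76/23 = 0.033 kg m⁻⁴
The largest gradient is in the 87–102 m interval — the pycnocline.

87–102 m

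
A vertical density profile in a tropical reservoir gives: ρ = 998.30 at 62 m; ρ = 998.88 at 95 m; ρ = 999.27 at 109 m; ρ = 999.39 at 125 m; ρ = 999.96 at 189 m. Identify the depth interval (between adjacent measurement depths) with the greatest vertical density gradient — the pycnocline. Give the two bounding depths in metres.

95–109 m

Compute the density gradient over each adjacent pair:
  62–95 m: Δρ/Δz = 0.58/33 = 0.018 kg m⁻⁴
  95–109 m: Δρ/Δz = 0.39/14 = 0.028 kg m⁻⁴
  109–125 m: Δρ/Δz = 0.12/16 = 7.5 × 10⁻³ kg m⁻⁴
  125–189 m: Δρ/Δz = 0.57/64 = 8.9 × 10⁻³ kg m⁻⁴
The largest gradient is in the 95–109 m interval — the pycnocline.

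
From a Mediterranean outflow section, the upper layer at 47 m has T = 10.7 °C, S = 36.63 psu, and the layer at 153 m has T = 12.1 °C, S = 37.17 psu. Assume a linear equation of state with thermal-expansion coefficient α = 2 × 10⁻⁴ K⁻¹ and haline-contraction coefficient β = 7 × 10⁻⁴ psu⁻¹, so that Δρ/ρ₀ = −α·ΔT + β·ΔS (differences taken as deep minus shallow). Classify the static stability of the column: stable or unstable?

ΔT = 12.1 − 10.7 = +1.4 K and ΔS = 37.17 − 36.63 = +0.54 psu (deep − shallow).
−αΔT = -2.80 × 10⁻⁴; βΔS = 3.78 × 10⁻⁴; sum Δρ/ρ₀ = 9.80 × 10⁻⁵.
Δρ/ρ₀ > 0, so Δρ > 0: deeper water is denser → statically stable.

stable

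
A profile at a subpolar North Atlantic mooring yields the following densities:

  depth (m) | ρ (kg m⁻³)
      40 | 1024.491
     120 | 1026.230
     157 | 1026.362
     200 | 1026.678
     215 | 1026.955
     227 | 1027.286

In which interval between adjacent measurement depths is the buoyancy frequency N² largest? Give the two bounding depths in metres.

Compute the density gradient over each adjacent pair:
  40–120 m: Δρ/Δz = 1.739/80 = 0.022 kg m⁻⁴
  120–157 m: Δρ/Δz = 0.132/37 = 3.6 × 10⁻³ kg m⁻⁴
  157–200 m: Δρ/Δz = 0.316/43 = 7.3 × 10⁻³ kg m⁻⁴
  200–215 m: Δρ/Δz = 0.277/15 = 0.018 kg m⁻⁴
  215–227 m: Δρ/Δz = 0.331/12 = 0.028 kg m⁻⁴
The largest gradient is in the 215–227 m interval — the pycnocline.

215–227 m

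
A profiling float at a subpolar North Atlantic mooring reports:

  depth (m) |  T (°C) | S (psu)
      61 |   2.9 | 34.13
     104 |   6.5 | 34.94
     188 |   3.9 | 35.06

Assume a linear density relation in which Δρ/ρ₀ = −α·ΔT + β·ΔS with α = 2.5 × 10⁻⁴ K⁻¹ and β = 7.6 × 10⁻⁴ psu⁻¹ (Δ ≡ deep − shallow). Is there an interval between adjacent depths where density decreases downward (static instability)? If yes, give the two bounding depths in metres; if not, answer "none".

Evaluate Δρ/ρ₀ = −αΔT + βΔS across each adjacent pair:
  61–104 m: −αΔT+βΔS = −(2.5 × 10⁻⁴)(+3.6)+(7.6 × 10⁻⁴)(+0.81) = -2.8 × 10⁻⁴ → UNSTABLE
  104–188 m: −αΔT+βΔS = −(2.5 × 10⁻⁴)(-2.6)+(7.6 × 10⁻⁴)(+0.12) = 7.4 × 10⁻⁴ → stable
The 61–104 m interval has Δρ < 0: lighter water underlies denser water.

61–104 m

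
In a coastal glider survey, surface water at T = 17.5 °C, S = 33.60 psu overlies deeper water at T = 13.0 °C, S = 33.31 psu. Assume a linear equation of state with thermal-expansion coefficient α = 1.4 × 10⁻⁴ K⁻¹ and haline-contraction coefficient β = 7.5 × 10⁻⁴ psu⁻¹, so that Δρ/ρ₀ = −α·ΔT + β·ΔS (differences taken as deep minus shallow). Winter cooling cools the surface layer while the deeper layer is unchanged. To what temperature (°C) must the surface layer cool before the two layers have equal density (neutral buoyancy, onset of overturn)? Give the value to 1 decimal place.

Neutral buoyancy requires Δρ = 0, i.e. −α(T_deep − T_surf′) + β(S_deep − S_surf) = 0.
T_surf′ = T_deep − (β/α)·ΔS = 13.0 − (7.5 × 10⁻⁴/1.4 × 10⁻⁴)·(-0.29) = 14.554 °C.
Cooling required: 17.5 − (14.554) = 2.946 °C.

14.6 °C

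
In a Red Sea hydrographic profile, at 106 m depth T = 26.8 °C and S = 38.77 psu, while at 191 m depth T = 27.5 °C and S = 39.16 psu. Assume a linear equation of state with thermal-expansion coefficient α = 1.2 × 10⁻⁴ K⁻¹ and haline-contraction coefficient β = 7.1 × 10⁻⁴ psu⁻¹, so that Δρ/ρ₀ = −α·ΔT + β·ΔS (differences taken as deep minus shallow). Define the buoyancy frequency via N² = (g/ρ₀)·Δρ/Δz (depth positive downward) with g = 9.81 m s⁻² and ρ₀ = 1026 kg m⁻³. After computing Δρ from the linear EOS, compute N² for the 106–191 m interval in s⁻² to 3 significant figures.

2.23 × 10⁻⁵ s⁻²

ΔT = +0.7 K, ΔS = +0.39 psu (deep − shallow).
Δρ/ρ₀ = −αΔT + βΔS = -8.40 × 10⁻⁵ + 2.769 × 10⁻⁴ = 1.929 × 10⁻⁴, so Δρ ≈ 0.1979 kg m⁻³.
N² = (g/ρ₀)·Δρ/Δz = g·(Δρ/ρ₀)/Δz = 9.81 × 1.929 × 10⁻⁴ / 85 = 2.2263 × 10⁻⁵ s⁻² ≈ 2.23 × 10⁻⁵ s⁻².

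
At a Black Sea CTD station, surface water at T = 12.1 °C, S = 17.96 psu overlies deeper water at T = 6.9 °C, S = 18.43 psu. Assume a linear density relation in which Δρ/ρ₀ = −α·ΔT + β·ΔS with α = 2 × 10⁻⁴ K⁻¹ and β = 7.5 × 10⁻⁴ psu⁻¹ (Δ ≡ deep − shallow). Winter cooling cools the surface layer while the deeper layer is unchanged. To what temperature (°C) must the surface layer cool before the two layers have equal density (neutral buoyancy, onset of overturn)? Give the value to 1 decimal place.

Neutral buoyancy requires Δρ = 0, i.e. −α(T_deep − T_surf′) + β(S_deep − S_surf) = 0.
T_surf′ = T_deep − (β/α)·ΔS = 6.9 − (7.5 × 10⁻⁴/2 × 10⁻⁴)·(+0.47) = 5.138 °C.
Cooling required: 12.1 − (5.138) = 6.962 °C.

5.1 °C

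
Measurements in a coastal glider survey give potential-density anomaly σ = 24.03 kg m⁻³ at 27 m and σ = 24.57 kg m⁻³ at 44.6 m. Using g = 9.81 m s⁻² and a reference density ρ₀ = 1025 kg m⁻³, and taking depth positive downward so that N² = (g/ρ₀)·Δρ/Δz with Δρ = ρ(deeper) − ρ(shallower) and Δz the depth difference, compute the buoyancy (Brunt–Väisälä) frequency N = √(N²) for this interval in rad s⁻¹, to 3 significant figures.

Δρ = 1024.57 − 1024.03 = 0.54 kg m⁻³ over Δz = 44.6 − 27 = 17.6 m.
N² = (9.81/1025) × (0.54/17.6) = 2.9365 × 10⁻⁴ s⁻².
N = √(2.9365 × 10⁻⁴) = 0.017136 rad s⁻¹ ≈ 0.0171 rad s⁻¹.

0.0171 rad s⁻¹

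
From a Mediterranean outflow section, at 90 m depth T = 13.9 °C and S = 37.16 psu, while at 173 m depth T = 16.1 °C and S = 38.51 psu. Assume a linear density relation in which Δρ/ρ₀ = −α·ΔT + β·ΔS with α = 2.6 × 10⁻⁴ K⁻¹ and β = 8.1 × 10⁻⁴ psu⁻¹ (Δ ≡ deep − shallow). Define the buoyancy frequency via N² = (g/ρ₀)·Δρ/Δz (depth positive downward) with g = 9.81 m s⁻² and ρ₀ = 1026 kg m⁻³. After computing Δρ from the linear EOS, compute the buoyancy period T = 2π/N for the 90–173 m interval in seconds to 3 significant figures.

ΔT = +2.2 K, ΔS = +1.35 psu (deep − shallow).
Δρ/ρ₀ = −αΔT + βΔS = -5.72 × 10⁻⁴ + 1.0935 × 10⁻³ = 5.215 × 10⁻⁴, so Δρ ≈ 0.5351 kg m⁻³.
N² = (g/ρ₀)·Δρ/Δz = g·(Δρ/ρ₀)/Δz = 9.81 × 5.215 × 10⁻⁴ / 83 = 6.1638 × 10⁻⁵ s⁻².
N = √(6.1638 × 10⁻⁵) = 7.8510 × 10⁻³ rad s⁻¹ → T = 2π/N = 800.30 s ≈ 800 s.

800 s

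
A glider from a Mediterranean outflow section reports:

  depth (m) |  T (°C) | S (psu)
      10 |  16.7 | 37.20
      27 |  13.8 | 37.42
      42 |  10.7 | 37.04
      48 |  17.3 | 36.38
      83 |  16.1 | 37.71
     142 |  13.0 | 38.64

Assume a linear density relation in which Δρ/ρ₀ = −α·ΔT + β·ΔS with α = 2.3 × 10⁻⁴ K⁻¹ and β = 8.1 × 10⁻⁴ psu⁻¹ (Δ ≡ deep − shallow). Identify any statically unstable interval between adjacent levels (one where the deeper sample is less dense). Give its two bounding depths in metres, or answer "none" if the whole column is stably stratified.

Evaluate Δρ/ρ₀ = −αΔT + βΔS across each adjacent pair:
  10–27 m: −αΔT+βΔS = −(2.3 × 10⁻⁴)(-2.9)+(8.1 × 10⁻⁴)(+0.22) = 8.5 × 10⁻⁴ → stable
  27–42 m: −αΔT+βΔS = −(2.3 × 10⁻⁴)(-3.1)+(8.1 × 10⁻⁴)(-0.38) = 4.1 × 10⁻⁴ → stable
  42–48 m: −αΔT+βΔS = −(2.3 × 10⁻⁴)(+6.6)+(8.1 × 10⁻⁴)(-0.66) = -2.1 × 10⁻³ → UNSTABLE
  48–83 m: −αΔT+βΔS = −(2.3 × 10⁻⁴)(-1.2)+(8.1 × 10⁻⁴)(+1.33) = 1.4 × 10⁻³ → stable
  83–142 m: −αΔT+βΔS = −(2.3 × 10⁻⁴)(-3.1)+(8.1 × 10⁻⁴)(+0.93) = 1.5 × 10⁻³ → stable
The 42–48 m interval has Δρ < 0: lighter water underlies denser water.

42–48 m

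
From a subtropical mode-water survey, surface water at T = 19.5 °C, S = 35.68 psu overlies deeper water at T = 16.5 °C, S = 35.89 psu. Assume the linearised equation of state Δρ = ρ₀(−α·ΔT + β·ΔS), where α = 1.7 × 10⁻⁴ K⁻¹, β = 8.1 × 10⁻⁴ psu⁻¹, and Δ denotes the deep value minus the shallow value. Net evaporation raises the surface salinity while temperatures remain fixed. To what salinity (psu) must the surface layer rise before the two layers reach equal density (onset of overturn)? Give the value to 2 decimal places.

36.52 psu

Neutral buoyancy requires −α(T_deep − T_surf) + β(S_deep − S_surf′) = 0.
S_surf′ = S_deep − (α/β)·ΔT = 35.89 − (1.7 × 10⁻⁴/8.1 × 10⁻⁴)·(-3.0) = 36.5196 psu.
Increase required: 36.5196 − 35.68 = 0.8396 psu.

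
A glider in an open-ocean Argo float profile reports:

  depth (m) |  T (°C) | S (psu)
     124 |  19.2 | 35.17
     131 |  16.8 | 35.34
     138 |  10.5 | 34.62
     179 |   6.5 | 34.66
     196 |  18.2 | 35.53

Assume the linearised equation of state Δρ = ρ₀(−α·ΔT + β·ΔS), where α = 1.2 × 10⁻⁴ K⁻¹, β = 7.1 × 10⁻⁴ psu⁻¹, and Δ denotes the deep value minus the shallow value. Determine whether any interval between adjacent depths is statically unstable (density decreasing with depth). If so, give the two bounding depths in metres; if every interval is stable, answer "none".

179–196 m

Evaluate Δρ/ρ₀ = −αΔT + βΔS across each adjacent pair:
  124–131 m: −αΔT+βΔS = −(1.2 × 10⁻⁴)(-2.4)+(7.1 × 10⁻⁴)(+0.17) = 4.1 × 10⁻⁴ → stable
  131–138 m: −αΔT+βΔS = −(1.2 × 10⁻⁴)(-6.3)+(7.1 × 10⁻⁴)(-0.72) = 2.4 × 10⁻⁴ → stable
  138–179 m: −αΔT+βΔS = −(1.2 × 10⁻⁴)(-4.0)+(7.1 × 10⁻⁴)(+0.04) = 5.1 × 10⁻⁴ → stable
  179–196 m: −αΔT+βΔS = −(1.2 × 10⁻⁴)(+11.7)+(7.1 × 10⁻⁴)(+0.87) = -7.9 × 10⁻⁴ → UNSTABLE
The 179–196 m interval has Δρ < 0: lighter water underlies denser water.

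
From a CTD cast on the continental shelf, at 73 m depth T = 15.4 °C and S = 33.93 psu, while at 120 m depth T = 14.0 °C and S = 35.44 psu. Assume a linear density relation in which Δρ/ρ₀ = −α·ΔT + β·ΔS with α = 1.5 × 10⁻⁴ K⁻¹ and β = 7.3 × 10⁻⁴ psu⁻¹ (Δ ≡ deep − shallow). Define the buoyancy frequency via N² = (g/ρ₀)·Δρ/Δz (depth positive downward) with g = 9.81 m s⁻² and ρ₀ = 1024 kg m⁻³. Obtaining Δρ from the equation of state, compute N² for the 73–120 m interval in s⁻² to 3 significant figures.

2.74 × 10⁻⁴ s⁻²

ΔT = -1.4 K, ΔS = +1.51 psu (deep − shallow).
Δρ/ρ₀ = −αΔT + βΔS = 2.10 × 10⁻⁴ + 1.1023 × 10⁻³ = 1.3123 × 10⁻³, so Δρ ≈ 1.344 kg m⁻³.
N² = (g/ρ₀)·Δρ/Δz = g·(Δρ/ρ₀)/Δz = 9.81 × 1.3123 × 10⁻³ / 47 = 2.7391 × 10⁻⁴ s⁻² ≈ 2.74 × 10⁻⁴ s⁻².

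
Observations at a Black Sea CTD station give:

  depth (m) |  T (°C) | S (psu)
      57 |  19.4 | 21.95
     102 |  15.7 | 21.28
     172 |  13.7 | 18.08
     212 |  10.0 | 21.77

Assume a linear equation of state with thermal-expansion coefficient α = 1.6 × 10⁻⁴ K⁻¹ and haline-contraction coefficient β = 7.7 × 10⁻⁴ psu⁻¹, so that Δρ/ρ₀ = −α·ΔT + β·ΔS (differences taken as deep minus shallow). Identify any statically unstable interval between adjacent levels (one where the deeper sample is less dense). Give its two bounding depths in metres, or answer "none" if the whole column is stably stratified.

Evaluate Δρ/ρ₀ = −αΔT + βΔS across each adjacent pair:
  57–102 m: −αΔT+βΔS = −(1.6 × 10⁻⁴)(-3.7)+(7.7 × 10⁻⁴)(-0.67) = 7.6 × 10⁻⁵ → stable
  102–172 m: −αΔT+βΔS = −(1.6 × 10⁻⁴)(-2.0)+(7.7 × 10⁻⁴)(-3.20) = -2.1 × 10⁻³ → UNSTABLE
  172–212 m: −αΔT+βΔS = −(1.6 × 10⁻⁴)(-3.7)+(7.7 × 10⁻⁴)(+3.69) = 3.4 × 10⁻³ → stable
The 102–172 m interval has Δρ < 0: lighter water underlies denser water.

102–172 m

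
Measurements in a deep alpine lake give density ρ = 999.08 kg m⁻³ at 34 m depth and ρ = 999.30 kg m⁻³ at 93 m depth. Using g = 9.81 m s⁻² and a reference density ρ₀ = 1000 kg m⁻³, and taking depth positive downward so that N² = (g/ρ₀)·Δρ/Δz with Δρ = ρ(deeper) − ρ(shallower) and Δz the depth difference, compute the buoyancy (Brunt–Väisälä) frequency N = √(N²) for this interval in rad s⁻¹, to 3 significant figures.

Δρ = 999.30 − 999.08 = 0.22 kg m⁻³ over Δz = 93 − 34 = 59 m.
N² = (9.81/1000) × (0.22/59) = 3.6580 × 10⁻⁵ s⁻².
N = √(3.6580 × 10⁻⁵) = 6.0481 × 10⁻³ rad s⁻¹ ≈ 6.05 × 10⁻³ rad s⁻¹.

6.05 × 10⁻³ rad s⁻¹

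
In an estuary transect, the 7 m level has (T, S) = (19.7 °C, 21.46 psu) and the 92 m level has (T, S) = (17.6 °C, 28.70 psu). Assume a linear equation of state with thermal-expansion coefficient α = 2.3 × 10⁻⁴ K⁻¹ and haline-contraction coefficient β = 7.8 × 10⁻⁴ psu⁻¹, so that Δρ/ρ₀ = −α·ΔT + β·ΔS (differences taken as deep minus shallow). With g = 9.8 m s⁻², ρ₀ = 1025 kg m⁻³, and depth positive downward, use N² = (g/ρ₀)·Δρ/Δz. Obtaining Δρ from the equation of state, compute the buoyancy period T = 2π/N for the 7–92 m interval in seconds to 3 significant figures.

ΔT = -2.1 K, ΔS = +7.24 psu (deep − shallow).
Δρ/ρ₀ = −αΔT + βΔS = 4.83 × 10⁻⁴ + 5.6472 × 10⁻³ = 6.1302 × 10⁻³, so Δρ ≈ 6.283 kg m⁻³.
N² = (g/ρ₀)·Δρ/Δz = g·(Δρ/ρ₀)/Δz = 9.8 × 6.1302 × 10⁻³ / 85 = 7.0678 × 10⁻⁴ s⁻².
N = √(7.0678 × 10⁻⁴) = 0.026585 rad s⁻¹ → T = 2π/N = 236.34 s ≈ 236 s.

236 s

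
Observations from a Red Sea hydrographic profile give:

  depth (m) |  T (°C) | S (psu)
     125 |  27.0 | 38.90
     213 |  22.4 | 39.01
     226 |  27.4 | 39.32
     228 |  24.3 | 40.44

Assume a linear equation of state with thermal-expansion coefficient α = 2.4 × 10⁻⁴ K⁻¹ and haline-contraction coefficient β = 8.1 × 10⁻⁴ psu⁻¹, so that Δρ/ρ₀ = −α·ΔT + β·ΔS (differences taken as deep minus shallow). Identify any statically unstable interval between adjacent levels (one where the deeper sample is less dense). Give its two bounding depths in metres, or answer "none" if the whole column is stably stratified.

213–226 m

Evaluate Δρ/ρ₀ = −αΔT + βΔS across each adjacent pair:
  125–213 m: −αΔT+βΔS = −(2.4 × 10⁻⁴)(-4.6)+(8.1 × 10⁻⁴)(+0.11) = 1.2 × 10⁻³ → stable
  213–226 m: −αΔT+βΔS = −(2.4 × 10⁻⁴)(+5.0)+(8.1 × 10⁻⁴)(+0.31) = -9.5 × 10⁻⁴ → UNSTABLE
  226–228 m: −αΔT+βΔS = −(2.4 × 10⁻⁴)(-3.1)+(8.1 × 10⁻⁴)(+1.12) = 1.7 × 10⁻³ → stable
The 213–226 m interval has Δρ < 0: lighter water underlies denser water.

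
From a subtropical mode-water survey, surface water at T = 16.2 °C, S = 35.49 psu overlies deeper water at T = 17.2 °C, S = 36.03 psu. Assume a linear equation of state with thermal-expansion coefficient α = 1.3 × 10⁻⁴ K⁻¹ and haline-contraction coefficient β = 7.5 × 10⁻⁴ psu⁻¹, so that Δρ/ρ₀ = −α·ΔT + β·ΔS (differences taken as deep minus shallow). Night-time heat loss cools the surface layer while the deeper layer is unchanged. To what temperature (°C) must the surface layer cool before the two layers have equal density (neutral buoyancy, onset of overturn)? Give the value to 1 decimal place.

Neutral buoyancy requires Δρ = 0, i.e. −α(T_deep − T_surf′) + β(S_deep − S_surf) = 0.
T_surf′ = T_deep − (β/α)·ΔS = 17.2 − (7.5 × 10⁻⁴/1.3 × 10⁻⁴)·(+0.54) = 14.085 °C.
Cooling required: 16.2 − (14.085) = 2.115 °C.

14.1 °C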